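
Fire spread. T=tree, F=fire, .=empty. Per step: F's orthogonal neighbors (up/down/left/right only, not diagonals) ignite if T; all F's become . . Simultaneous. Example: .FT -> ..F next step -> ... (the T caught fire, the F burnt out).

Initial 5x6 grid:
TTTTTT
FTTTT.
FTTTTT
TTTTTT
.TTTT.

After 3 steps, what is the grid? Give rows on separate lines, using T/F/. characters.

Step 1: 4 trees catch fire, 2 burn out
  FTTTTT
  .FTTT.
  .FTTTT
  FTTTTT
  .TTTT.
Step 2: 4 trees catch fire, 4 burn out
  .FTTTT
  ..FTT.
  ..FTTT
  .FTTTT
  .TTTT.
Step 3: 5 trees catch fire, 4 burn out
  ..FTTT
  ...FT.
  ...FTT
  ..FTTT
  .FTTT.

..FTTT
...FT.
...FTT
..FTTT
.FTTT.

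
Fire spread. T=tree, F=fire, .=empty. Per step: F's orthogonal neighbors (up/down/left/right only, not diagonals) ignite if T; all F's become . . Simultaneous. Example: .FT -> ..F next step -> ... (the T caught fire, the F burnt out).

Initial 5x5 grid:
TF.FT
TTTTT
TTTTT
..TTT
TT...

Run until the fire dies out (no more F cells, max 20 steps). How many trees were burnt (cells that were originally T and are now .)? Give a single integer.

Answer: 15

Derivation:
Step 1: +4 fires, +2 burnt (F count now 4)
Step 2: +5 fires, +4 burnt (F count now 5)
Step 3: +4 fires, +5 burnt (F count now 4)
Step 4: +2 fires, +4 burnt (F count now 2)
Step 5: +0 fires, +2 burnt (F count now 0)
Fire out after step 5
Initially T: 17, now '.': 23
Total burnt (originally-T cells now '.'): 15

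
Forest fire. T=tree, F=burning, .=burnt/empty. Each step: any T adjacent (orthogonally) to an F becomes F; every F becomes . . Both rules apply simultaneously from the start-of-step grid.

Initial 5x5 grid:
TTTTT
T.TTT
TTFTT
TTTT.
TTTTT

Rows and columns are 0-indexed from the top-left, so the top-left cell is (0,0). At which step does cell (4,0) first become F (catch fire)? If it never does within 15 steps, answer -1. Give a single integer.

Step 1: cell (4,0)='T' (+4 fires, +1 burnt)
Step 2: cell (4,0)='T' (+7 fires, +4 burnt)
Step 3: cell (4,0)='T' (+7 fires, +7 burnt)
Step 4: cell (4,0)='F' (+4 fires, +7 burnt)
  -> target ignites at step 4
Step 5: cell (4,0)='.' (+0 fires, +4 burnt)
  fire out at step 5

4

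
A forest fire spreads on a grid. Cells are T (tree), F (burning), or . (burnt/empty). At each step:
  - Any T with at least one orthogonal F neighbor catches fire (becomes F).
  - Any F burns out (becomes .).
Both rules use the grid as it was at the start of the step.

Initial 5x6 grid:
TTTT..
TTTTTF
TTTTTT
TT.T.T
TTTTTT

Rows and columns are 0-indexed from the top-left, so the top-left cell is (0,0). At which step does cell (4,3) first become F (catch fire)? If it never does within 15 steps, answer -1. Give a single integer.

Step 1: cell (4,3)='T' (+2 fires, +1 burnt)
Step 2: cell (4,3)='T' (+3 fires, +2 burnt)
Step 3: cell (4,3)='T' (+4 fires, +3 burnt)
Step 4: cell (4,3)='T' (+5 fires, +4 burnt)
Step 5: cell (4,3)='F' (+4 fires, +5 burnt)
  -> target ignites at step 5
Step 6: cell (4,3)='.' (+4 fires, +4 burnt)
Step 7: cell (4,3)='.' (+2 fires, +4 burnt)
Step 8: cell (4,3)='.' (+1 fires, +2 burnt)
Step 9: cell (4,3)='.' (+0 fires, +1 burnt)
  fire out at step 9

5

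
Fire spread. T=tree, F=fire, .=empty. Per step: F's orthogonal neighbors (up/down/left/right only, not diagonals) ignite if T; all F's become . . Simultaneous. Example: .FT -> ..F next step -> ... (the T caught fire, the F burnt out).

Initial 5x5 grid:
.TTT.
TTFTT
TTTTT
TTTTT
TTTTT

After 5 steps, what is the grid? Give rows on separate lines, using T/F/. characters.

Step 1: 4 trees catch fire, 1 burn out
  .TFT.
  TF.FT
  TTFTT
  TTTTT
  TTTTT
Step 2: 7 trees catch fire, 4 burn out
  .F.F.
  F...F
  TF.FT
  TTFTT
  TTTTT
Step 3: 5 trees catch fire, 7 burn out
  .....
  .....
  F...F
  TF.FT
  TTFTT
Step 4: 4 trees catch fire, 5 burn out
  .....
  .....
  .....
  F...F
  TF.FT
Step 5: 2 trees catch fire, 4 burn out
  .....
  .....
  .....
  .....
  F...F

.....
.....
.....
.....
F...F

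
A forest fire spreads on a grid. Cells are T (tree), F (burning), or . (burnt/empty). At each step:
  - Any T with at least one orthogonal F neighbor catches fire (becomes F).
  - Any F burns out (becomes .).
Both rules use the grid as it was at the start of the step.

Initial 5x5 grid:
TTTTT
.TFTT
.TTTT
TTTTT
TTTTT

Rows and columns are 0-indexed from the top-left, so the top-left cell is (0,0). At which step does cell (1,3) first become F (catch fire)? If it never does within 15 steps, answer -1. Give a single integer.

Step 1: cell (1,3)='F' (+4 fires, +1 burnt)
  -> target ignites at step 1
Step 2: cell (1,3)='.' (+6 fires, +4 burnt)
Step 3: cell (1,3)='.' (+6 fires, +6 burnt)
Step 4: cell (1,3)='.' (+4 fires, +6 burnt)
Step 5: cell (1,3)='.' (+2 fires, +4 burnt)
Step 6: cell (1,3)='.' (+0 fires, +2 burnt)
  fire out at step 6

1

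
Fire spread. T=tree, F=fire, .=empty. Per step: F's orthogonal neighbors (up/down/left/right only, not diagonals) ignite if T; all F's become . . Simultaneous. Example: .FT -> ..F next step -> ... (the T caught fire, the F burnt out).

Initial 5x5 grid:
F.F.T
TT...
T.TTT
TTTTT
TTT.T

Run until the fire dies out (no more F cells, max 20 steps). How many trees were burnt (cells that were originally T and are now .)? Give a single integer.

Answer: 15

Derivation:
Step 1: +1 fires, +2 burnt (F count now 1)
Step 2: +2 fires, +1 burnt (F count now 2)
Step 3: +1 fires, +2 burnt (F count now 1)
Step 4: +2 fires, +1 burnt (F count now 2)
Step 5: +2 fires, +2 burnt (F count now 2)
Step 6: +3 fires, +2 burnt (F count now 3)
Step 7: +2 fires, +3 burnt (F count now 2)
Step 8: +2 fires, +2 burnt (F count now 2)
Step 9: +0 fires, +2 burnt (F count now 0)
Fire out after step 9
Initially T: 16, now '.': 24
Total burnt (originally-T cells now '.'): 15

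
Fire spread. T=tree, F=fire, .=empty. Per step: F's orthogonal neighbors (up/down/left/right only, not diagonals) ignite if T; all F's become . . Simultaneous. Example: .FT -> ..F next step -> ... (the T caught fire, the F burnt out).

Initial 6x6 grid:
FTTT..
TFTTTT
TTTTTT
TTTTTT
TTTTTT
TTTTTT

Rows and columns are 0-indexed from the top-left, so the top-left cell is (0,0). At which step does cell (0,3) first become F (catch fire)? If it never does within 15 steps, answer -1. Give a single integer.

Step 1: cell (0,3)='T' (+4 fires, +2 burnt)
Step 2: cell (0,3)='T' (+5 fires, +4 burnt)
Step 3: cell (0,3)='F' (+6 fires, +5 burnt)
  -> target ignites at step 3
Step 4: cell (0,3)='.' (+6 fires, +6 burnt)
Step 5: cell (0,3)='.' (+5 fires, +6 burnt)
Step 6: cell (0,3)='.' (+3 fires, +5 burnt)
Step 7: cell (0,3)='.' (+2 fires, +3 burnt)
Step 8: cell (0,3)='.' (+1 fires, +2 burnt)
Step 9: cell (0,3)='.' (+0 fires, +1 burnt)
  fire out at step 9

3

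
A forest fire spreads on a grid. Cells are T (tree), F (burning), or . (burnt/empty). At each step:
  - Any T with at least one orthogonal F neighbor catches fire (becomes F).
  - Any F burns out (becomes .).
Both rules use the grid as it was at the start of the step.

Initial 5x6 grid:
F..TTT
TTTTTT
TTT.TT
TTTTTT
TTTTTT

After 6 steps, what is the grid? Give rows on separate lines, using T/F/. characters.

Step 1: 1 trees catch fire, 1 burn out
  ...TTT
  FTTTTT
  TTT.TT
  TTTTTT
  TTTTTT
Step 2: 2 trees catch fire, 1 burn out
  ...TTT
  .FTTTT
  FTT.TT
  TTTTTT
  TTTTTT
Step 3: 3 trees catch fire, 2 burn out
  ...TTT
  ..FTTT
  .FT.TT
  FTTTTT
  TTTTTT
Step 4: 4 trees catch fire, 3 burn out
  ...TTT
  ...FTT
  ..F.TT
  .FTTTT
  FTTTTT
Step 5: 4 trees catch fire, 4 burn out
  ...FTT
  ....FT
  ....TT
  ..FTTT
  .FTTTT
Step 6: 5 trees catch fire, 4 burn out
  ....FT
  .....F
  ....FT
  ...FTT
  ..FTTT

....FT
.....F
....FT
...FTT
..FTTT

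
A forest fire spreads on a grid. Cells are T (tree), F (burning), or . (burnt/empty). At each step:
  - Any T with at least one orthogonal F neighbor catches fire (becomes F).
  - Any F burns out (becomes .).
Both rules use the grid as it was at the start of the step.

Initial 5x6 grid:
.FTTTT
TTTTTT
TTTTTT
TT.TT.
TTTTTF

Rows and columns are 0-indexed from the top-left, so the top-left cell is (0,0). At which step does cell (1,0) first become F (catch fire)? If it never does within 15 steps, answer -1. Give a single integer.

Step 1: cell (1,0)='T' (+3 fires, +2 burnt)
Step 2: cell (1,0)='F' (+6 fires, +3 burnt)
  -> target ignites at step 2
Step 3: cell (1,0)='.' (+8 fires, +6 burnt)
Step 4: cell (1,0)='.' (+6 fires, +8 burnt)
Step 5: cell (1,0)='.' (+2 fires, +6 burnt)
Step 6: cell (1,0)='.' (+0 fires, +2 burnt)
  fire out at step 6

2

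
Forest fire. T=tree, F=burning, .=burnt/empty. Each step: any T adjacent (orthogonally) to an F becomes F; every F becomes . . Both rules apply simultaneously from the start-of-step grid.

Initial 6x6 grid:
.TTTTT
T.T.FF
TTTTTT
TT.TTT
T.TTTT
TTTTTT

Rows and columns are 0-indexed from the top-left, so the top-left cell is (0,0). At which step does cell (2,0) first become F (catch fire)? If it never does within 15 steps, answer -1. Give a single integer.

Step 1: cell (2,0)='T' (+4 fires, +2 burnt)
Step 2: cell (2,0)='T' (+4 fires, +4 burnt)
Step 3: cell (2,0)='T' (+5 fires, +4 burnt)
Step 4: cell (2,0)='T' (+6 fires, +5 burnt)
Step 5: cell (2,0)='F' (+4 fires, +6 burnt)
  -> target ignites at step 5
Step 6: cell (2,0)='.' (+3 fires, +4 burnt)
Step 7: cell (2,0)='.' (+2 fires, +3 burnt)
Step 8: cell (2,0)='.' (+1 fires, +2 burnt)
Step 9: cell (2,0)='.' (+0 fires, +1 burnt)
  fire out at step 9

5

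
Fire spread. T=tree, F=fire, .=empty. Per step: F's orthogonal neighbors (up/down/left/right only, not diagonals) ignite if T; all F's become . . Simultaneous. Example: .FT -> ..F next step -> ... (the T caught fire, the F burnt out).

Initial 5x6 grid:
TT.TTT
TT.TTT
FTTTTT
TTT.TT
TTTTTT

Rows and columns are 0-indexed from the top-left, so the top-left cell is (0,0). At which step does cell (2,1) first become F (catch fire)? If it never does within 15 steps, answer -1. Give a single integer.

Step 1: cell (2,1)='F' (+3 fires, +1 burnt)
  -> target ignites at step 1
Step 2: cell (2,1)='.' (+5 fires, +3 burnt)
Step 3: cell (2,1)='.' (+4 fires, +5 burnt)
Step 4: cell (2,1)='.' (+3 fires, +4 burnt)
Step 5: cell (2,1)='.' (+5 fires, +3 burnt)
Step 6: cell (2,1)='.' (+4 fires, +5 burnt)
Step 7: cell (2,1)='.' (+2 fires, +4 burnt)
Step 8: cell (2,1)='.' (+0 fires, +2 burnt)
  fire out at step 8

1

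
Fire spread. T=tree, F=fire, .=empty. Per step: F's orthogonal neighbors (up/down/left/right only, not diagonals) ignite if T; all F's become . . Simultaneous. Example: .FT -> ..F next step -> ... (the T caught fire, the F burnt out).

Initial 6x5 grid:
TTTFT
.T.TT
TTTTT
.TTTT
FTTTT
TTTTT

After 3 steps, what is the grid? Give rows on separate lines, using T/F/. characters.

Step 1: 5 trees catch fire, 2 burn out
  TTF.F
  .T.FT
  TTTTT
  .TTTT
  .FTTT
  FTTTT
Step 2: 6 trees catch fire, 5 burn out
  TF...
  .T..F
  TTTFT
  .FTTT
  ..FTT
  .FTTT
Step 3: 9 trees catch fire, 6 burn out
  F....
  .F...
  TFF.F
  ..FFT
  ...FT
  ..FTT

F....
.F...
TFF.F
..FFT
...FT
..FTT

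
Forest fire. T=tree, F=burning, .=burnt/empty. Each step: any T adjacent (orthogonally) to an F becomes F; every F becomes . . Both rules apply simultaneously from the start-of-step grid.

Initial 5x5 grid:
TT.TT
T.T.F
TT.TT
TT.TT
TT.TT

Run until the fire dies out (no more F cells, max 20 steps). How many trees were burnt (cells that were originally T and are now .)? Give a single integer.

Step 1: +2 fires, +1 burnt (F count now 2)
Step 2: +3 fires, +2 burnt (F count now 3)
Step 3: +2 fires, +3 burnt (F count now 2)
Step 4: +1 fires, +2 burnt (F count now 1)
Step 5: +0 fires, +1 burnt (F count now 0)
Fire out after step 5
Initially T: 18, now '.': 15
Total burnt (originally-T cells now '.'): 8

Answer: 8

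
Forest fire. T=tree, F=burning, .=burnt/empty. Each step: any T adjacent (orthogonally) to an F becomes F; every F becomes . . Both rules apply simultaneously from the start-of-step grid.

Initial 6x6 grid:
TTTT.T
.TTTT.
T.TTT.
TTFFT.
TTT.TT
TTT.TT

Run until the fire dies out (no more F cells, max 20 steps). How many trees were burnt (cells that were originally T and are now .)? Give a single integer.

Answer: 25

Derivation:
Step 1: +5 fires, +2 burnt (F count now 5)
Step 2: +7 fires, +5 burnt (F count now 7)
Step 3: +9 fires, +7 burnt (F count now 9)
Step 4: +3 fires, +9 burnt (F count now 3)
Step 5: +1 fires, +3 burnt (F count now 1)
Step 6: +0 fires, +1 burnt (F count now 0)
Fire out after step 6
Initially T: 26, now '.': 35
Total burnt (originally-T cells now '.'): 25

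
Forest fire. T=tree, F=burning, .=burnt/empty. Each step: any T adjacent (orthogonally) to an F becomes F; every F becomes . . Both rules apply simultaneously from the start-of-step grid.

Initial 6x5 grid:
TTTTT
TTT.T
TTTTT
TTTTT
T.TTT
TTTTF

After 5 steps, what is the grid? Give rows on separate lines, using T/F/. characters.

Step 1: 2 trees catch fire, 1 burn out
  TTTTT
  TTT.T
  TTTTT
  TTTTT
  T.TTF
  TTTF.
Step 2: 3 trees catch fire, 2 burn out
  TTTTT
  TTT.T
  TTTTT
  TTTTF
  T.TF.
  TTF..
Step 3: 4 trees catch fire, 3 burn out
  TTTTT
  TTT.T
  TTTTF
  TTTF.
  T.F..
  TF...
Step 4: 4 trees catch fire, 4 burn out
  TTTTT
  TTT.F
  TTTF.
  TTF..
  T....
  F....
Step 5: 4 trees catch fire, 4 burn out
  TTTTF
  TTT..
  TTF..
  TF...
  F....
  .....

TTTTF
TTT..
TTF..
TF...
F....
.....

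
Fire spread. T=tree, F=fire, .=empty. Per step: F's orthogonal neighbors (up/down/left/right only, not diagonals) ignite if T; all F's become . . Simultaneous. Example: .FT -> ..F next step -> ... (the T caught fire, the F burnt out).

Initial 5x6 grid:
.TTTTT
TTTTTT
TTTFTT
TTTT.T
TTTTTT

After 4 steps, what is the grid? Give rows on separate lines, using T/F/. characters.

Step 1: 4 trees catch fire, 1 burn out
  .TTTTT
  TTTFTT
  TTF.FT
  TTTF.T
  TTTTTT
Step 2: 7 trees catch fire, 4 burn out
  .TTFTT
  TTF.FT
  TF...F
  TTF..T
  TTTFTT
Step 3: 9 trees catch fire, 7 burn out
  .TF.FT
  TF...F
  F.....
  TF...F
  TTF.FT
Step 4: 6 trees catch fire, 9 burn out
  .F...F
  F.....
  ......
  F.....
  TF...F

.F...F
F.....
......
F.....
TF...F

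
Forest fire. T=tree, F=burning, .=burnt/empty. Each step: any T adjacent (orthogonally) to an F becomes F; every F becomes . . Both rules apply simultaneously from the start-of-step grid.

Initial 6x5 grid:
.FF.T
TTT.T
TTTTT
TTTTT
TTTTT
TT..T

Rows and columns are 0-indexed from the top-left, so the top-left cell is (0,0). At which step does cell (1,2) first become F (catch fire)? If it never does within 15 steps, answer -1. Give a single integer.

Step 1: cell (1,2)='F' (+2 fires, +2 burnt)
  -> target ignites at step 1
Step 2: cell (1,2)='.' (+3 fires, +2 burnt)
Step 3: cell (1,2)='.' (+4 fires, +3 burnt)
Step 4: cell (1,2)='.' (+5 fires, +4 burnt)
Step 5: cell (1,2)='.' (+5 fires, +5 burnt)
Step 6: cell (1,2)='.' (+3 fires, +5 burnt)
Step 7: cell (1,2)='.' (+1 fires, +3 burnt)
Step 8: cell (1,2)='.' (+0 fires, +1 burnt)
  fire out at step 8

1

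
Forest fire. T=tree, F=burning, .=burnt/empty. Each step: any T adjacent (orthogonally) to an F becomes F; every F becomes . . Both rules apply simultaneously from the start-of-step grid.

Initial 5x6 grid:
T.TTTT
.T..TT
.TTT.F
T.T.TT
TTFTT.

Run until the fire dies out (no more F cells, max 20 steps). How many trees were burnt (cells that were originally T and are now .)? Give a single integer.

Step 1: +5 fires, +2 burnt (F count now 5)
Step 2: +6 fires, +5 burnt (F count now 6)
Step 3: +4 fires, +6 burnt (F count now 4)
Step 4: +2 fires, +4 burnt (F count now 2)
Step 5: +1 fires, +2 burnt (F count now 1)
Step 6: +0 fires, +1 burnt (F count now 0)
Fire out after step 6
Initially T: 19, now '.': 29
Total burnt (originally-T cells now '.'): 18

Answer: 18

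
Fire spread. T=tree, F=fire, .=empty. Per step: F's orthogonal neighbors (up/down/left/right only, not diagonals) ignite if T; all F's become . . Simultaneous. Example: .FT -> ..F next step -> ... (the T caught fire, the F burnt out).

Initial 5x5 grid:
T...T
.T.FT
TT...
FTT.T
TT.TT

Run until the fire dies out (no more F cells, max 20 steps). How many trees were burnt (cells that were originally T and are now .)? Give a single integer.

Answer: 9

Derivation:
Step 1: +4 fires, +2 burnt (F count now 4)
Step 2: +4 fires, +4 burnt (F count now 4)
Step 3: +1 fires, +4 burnt (F count now 1)
Step 4: +0 fires, +1 burnt (F count now 0)
Fire out after step 4
Initially T: 13, now '.': 21
Total burnt (originally-T cells now '.'): 9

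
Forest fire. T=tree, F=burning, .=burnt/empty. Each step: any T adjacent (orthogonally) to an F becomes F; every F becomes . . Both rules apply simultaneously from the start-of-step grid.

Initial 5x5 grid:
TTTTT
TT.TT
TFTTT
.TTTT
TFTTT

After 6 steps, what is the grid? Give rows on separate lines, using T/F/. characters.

Step 1: 6 trees catch fire, 2 burn out
  TTTTT
  TF.TT
  F.FTT
  .FTTT
  F.FTT
Step 2: 5 trees catch fire, 6 burn out
  TFTTT
  F..TT
  ...FT
  ..FTT
  ...FT
Step 3: 6 trees catch fire, 5 burn out
  F.FTT
  ...FT
  ....F
  ...FT
  ....F
Step 4: 3 trees catch fire, 6 burn out
  ...FT
  ....F
  .....
  ....F
  .....
Step 5: 1 trees catch fire, 3 burn out
  ....F
  .....
  .....
  .....
  .....
Step 6: 0 trees catch fire, 1 burn out
  .....
  .....
  .....
  .....
  .....

.....
.....
.....
.....
.....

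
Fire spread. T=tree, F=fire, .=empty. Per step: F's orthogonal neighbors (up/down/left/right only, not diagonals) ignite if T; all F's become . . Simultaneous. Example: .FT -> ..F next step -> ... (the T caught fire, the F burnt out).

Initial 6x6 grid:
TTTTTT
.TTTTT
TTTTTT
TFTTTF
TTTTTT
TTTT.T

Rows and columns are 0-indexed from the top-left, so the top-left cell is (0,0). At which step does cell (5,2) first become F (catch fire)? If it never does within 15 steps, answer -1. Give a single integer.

Step 1: cell (5,2)='T' (+7 fires, +2 burnt)
Step 2: cell (5,2)='T' (+11 fires, +7 burnt)
Step 3: cell (5,2)='F' (+8 fires, +11 burnt)
  -> target ignites at step 3
Step 4: cell (5,2)='.' (+5 fires, +8 burnt)
Step 5: cell (5,2)='.' (+1 fires, +5 burnt)
Step 6: cell (5,2)='.' (+0 fires, +1 burnt)
  fire out at step 6

3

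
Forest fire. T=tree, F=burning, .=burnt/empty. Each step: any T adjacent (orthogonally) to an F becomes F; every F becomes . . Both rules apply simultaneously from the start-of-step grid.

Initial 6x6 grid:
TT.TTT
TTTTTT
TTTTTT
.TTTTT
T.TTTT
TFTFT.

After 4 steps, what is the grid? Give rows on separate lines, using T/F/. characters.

Step 1: 4 trees catch fire, 2 burn out
  TT.TTT
  TTTTTT
  TTTTTT
  .TTTTT
  T.TFTT
  F.F.F.
Step 2: 4 trees catch fire, 4 burn out
  TT.TTT
  TTTTTT
  TTTTTT
  .TTFTT
  F.F.FT
  ......
Step 3: 4 trees catch fire, 4 burn out
  TT.TTT
  TTTTTT
  TTTFTT
  .TF.FT
  .....F
  ......
Step 4: 5 trees catch fire, 4 burn out
  TT.TTT
  TTTFTT
  TTF.FT
  .F...F
  ......
  ......

TT.TTT
TTTFTT
TTF.FT
.F...F
......
......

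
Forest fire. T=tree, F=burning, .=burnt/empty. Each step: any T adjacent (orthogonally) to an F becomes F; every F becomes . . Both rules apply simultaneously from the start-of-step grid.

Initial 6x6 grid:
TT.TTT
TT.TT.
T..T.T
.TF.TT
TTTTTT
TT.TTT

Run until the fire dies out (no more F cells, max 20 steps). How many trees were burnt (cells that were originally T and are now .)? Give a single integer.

Step 1: +2 fires, +1 burnt (F count now 2)
Step 2: +2 fires, +2 burnt (F count now 2)
Step 3: +4 fires, +2 burnt (F count now 4)
Step 4: +4 fires, +4 burnt (F count now 4)
Step 5: +2 fires, +4 burnt (F count now 2)
Step 6: +1 fires, +2 burnt (F count now 1)
Step 7: +0 fires, +1 burnt (F count now 0)
Fire out after step 7
Initially T: 26, now '.': 25
Total burnt (originally-T cells now '.'): 15

Answer: 15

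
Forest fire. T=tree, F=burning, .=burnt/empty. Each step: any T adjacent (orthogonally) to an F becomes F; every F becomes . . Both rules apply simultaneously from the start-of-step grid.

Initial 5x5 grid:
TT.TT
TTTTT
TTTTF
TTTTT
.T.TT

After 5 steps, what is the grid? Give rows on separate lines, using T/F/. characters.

Step 1: 3 trees catch fire, 1 burn out
  TT.TT
  TTTTF
  TTTF.
  TTTTF
  .T.TT
Step 2: 5 trees catch fire, 3 burn out
  TT.TF
  TTTF.
  TTF..
  TTTF.
  .T.TF
Step 3: 5 trees catch fire, 5 burn out
  TT.F.
  TTF..
  TF...
  TTF..
  .T.F.
Step 4: 3 trees catch fire, 5 burn out
  TT...
  TF...
  F....
  TF...
  .T...
Step 5: 4 trees catch fire, 3 burn out
  TF...
  F....
  .....
  F....
  .F...

TF...
F....
.....
F....
.F...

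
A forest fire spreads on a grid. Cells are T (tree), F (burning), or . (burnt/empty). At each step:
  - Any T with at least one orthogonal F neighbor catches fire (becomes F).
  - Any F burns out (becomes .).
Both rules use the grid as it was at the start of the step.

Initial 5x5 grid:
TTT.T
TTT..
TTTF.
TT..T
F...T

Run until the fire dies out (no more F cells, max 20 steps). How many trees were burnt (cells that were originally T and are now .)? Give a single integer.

Answer: 11

Derivation:
Step 1: +2 fires, +2 burnt (F count now 2)
Step 2: +4 fires, +2 burnt (F count now 4)
Step 3: +3 fires, +4 burnt (F count now 3)
Step 4: +2 fires, +3 burnt (F count now 2)
Step 5: +0 fires, +2 burnt (F count now 0)
Fire out after step 5
Initially T: 14, now '.': 22
Total burnt (originally-T cells now '.'): 11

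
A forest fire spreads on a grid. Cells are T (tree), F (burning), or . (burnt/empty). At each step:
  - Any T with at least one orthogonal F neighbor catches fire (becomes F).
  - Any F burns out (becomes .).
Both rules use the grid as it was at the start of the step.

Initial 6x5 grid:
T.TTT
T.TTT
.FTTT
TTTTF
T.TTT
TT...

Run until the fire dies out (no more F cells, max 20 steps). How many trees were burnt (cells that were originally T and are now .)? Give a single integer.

Step 1: +5 fires, +2 burnt (F count now 5)
Step 2: +6 fires, +5 burnt (F count now 6)
Step 3: +5 fires, +6 burnt (F count now 5)
Step 4: +2 fires, +5 burnt (F count now 2)
Step 5: +1 fires, +2 burnt (F count now 1)
Step 6: +0 fires, +1 burnt (F count now 0)
Fire out after step 6
Initially T: 21, now '.': 28
Total burnt (originally-T cells now '.'): 19

Answer: 19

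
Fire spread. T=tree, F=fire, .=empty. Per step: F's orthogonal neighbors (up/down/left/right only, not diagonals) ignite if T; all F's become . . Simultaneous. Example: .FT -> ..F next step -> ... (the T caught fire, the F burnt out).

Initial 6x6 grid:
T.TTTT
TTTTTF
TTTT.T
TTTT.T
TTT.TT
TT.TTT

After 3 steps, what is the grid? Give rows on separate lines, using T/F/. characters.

Step 1: 3 trees catch fire, 1 burn out
  T.TTTF
  TTTTF.
  TTTT.F
  TTTT.T
  TTT.TT
  TT.TTT
Step 2: 3 trees catch fire, 3 burn out
  T.TTF.
  TTTF..
  TTTT..
  TTTT.F
  TTT.TT
  TT.TTT
Step 3: 4 trees catch fire, 3 burn out
  T.TF..
  TTF...
  TTTF..
  TTTT..
  TTT.TF
  TT.TTT

T.TF..
TTF...
TTTF..
TTTT..
TTT.TF
TT.TTT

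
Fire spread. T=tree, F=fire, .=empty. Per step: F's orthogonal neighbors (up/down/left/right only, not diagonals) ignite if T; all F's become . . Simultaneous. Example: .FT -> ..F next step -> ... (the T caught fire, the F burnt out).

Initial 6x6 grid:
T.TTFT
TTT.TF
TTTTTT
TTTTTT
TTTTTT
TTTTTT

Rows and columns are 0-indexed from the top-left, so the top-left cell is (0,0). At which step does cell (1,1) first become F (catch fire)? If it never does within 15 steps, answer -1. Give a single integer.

Step 1: cell (1,1)='T' (+4 fires, +2 burnt)
Step 2: cell (1,1)='T' (+3 fires, +4 burnt)
Step 3: cell (1,1)='T' (+4 fires, +3 burnt)
Step 4: cell (1,1)='F' (+5 fires, +4 burnt)
  -> target ignites at step 4
Step 5: cell (1,1)='.' (+5 fires, +5 burnt)
Step 6: cell (1,1)='.' (+5 fires, +5 burnt)
Step 7: cell (1,1)='.' (+3 fires, +5 burnt)
Step 8: cell (1,1)='.' (+2 fires, +3 burnt)
Step 9: cell (1,1)='.' (+1 fires, +2 burnt)
Step 10: cell (1,1)='.' (+0 fires, +1 burnt)
  fire out at step 10

4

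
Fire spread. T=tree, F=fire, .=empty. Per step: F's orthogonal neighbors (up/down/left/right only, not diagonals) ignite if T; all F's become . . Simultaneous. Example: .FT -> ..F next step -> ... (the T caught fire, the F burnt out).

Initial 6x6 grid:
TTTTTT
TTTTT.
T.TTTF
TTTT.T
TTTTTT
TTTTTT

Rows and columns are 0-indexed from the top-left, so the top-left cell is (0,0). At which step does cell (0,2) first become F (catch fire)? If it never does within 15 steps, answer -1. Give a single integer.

Step 1: cell (0,2)='T' (+2 fires, +1 burnt)
Step 2: cell (0,2)='T' (+3 fires, +2 burnt)
Step 3: cell (0,2)='T' (+6 fires, +3 burnt)
Step 4: cell (0,2)='T' (+6 fires, +6 burnt)
Step 5: cell (0,2)='F' (+5 fires, +6 burnt)
  -> target ignites at step 5
Step 6: cell (0,2)='.' (+5 fires, +5 burnt)
Step 7: cell (0,2)='.' (+4 fires, +5 burnt)
Step 8: cell (0,2)='.' (+1 fires, +4 burnt)
Step 9: cell (0,2)='.' (+0 fires, +1 burnt)
  fire out at step 9

5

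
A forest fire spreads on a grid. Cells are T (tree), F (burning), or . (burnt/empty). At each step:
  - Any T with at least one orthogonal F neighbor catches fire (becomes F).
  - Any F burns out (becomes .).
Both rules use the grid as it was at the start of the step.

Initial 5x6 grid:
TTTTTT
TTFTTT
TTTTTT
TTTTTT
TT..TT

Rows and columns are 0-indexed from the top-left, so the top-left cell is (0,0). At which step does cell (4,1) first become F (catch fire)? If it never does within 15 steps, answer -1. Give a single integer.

Step 1: cell (4,1)='T' (+4 fires, +1 burnt)
Step 2: cell (4,1)='T' (+7 fires, +4 burnt)
Step 3: cell (4,1)='T' (+7 fires, +7 burnt)
Step 4: cell (4,1)='F' (+5 fires, +7 burnt)
  -> target ignites at step 4
Step 5: cell (4,1)='.' (+3 fires, +5 burnt)
Step 6: cell (4,1)='.' (+1 fires, +3 burnt)
Step 7: cell (4,1)='.' (+0 fires, +1 burnt)
  fire out at step 7

4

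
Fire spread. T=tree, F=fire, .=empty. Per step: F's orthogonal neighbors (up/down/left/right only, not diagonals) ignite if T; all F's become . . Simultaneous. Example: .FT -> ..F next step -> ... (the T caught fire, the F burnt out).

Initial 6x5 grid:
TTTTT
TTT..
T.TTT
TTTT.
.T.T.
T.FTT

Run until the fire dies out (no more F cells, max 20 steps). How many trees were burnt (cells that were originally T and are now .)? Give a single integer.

Step 1: +1 fires, +1 burnt (F count now 1)
Step 2: +2 fires, +1 burnt (F count now 2)
Step 3: +1 fires, +2 burnt (F count now 1)
Step 4: +2 fires, +1 burnt (F count now 2)
Step 5: +3 fires, +2 burnt (F count now 3)
Step 6: +3 fires, +3 burnt (F count now 3)
Step 7: +3 fires, +3 burnt (F count now 3)
Step 8: +3 fires, +3 burnt (F count now 3)
Step 9: +2 fires, +3 burnt (F count now 2)
Step 10: +0 fires, +2 burnt (F count now 0)
Fire out after step 10
Initially T: 21, now '.': 29
Total burnt (originally-T cells now '.'): 20

Answer: 20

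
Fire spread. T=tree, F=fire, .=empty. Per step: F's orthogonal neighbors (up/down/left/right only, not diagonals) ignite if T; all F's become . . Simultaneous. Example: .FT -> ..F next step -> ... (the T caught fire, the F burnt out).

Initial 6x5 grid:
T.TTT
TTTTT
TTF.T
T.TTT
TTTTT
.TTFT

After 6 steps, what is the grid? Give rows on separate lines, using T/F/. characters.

Step 1: 6 trees catch fire, 2 burn out
  T.TTT
  TTFTT
  TF..T
  T.FTT
  TTTFT
  .TF.F
Step 2: 8 trees catch fire, 6 burn out
  T.FTT
  TF.FT
  F...T
  T..FT
  TTF.F
  .F...
Step 3: 6 trees catch fire, 8 burn out
  T..FT
  F...F
  ....T
  F...F
  TF...
  .....
Step 4: 4 trees catch fire, 6 burn out
  F...F
  .....
  ....F
  .....
  F....
  .....
Step 5: 0 trees catch fire, 4 burn out
  .....
  .....
  .....
  .....
  .....
  .....
Step 6: 0 trees catch fire, 0 burn out
  .....
  .....
  .....
  .....
  .....
  .....

.....
.....
.....
.....
.....
.....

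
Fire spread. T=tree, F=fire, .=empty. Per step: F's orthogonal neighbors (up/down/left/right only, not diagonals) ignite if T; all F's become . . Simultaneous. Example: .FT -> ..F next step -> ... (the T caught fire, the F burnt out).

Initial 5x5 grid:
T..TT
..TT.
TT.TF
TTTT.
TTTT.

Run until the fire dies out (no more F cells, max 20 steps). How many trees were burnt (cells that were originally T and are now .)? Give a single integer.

Answer: 15

Derivation:
Step 1: +1 fires, +1 burnt (F count now 1)
Step 2: +2 fires, +1 burnt (F count now 2)
Step 3: +4 fires, +2 burnt (F count now 4)
Step 4: +3 fires, +4 burnt (F count now 3)
Step 5: +3 fires, +3 burnt (F count now 3)
Step 6: +2 fires, +3 burnt (F count now 2)
Step 7: +0 fires, +2 burnt (F count now 0)
Fire out after step 7
Initially T: 16, now '.': 24
Total burnt (originally-T cells now '.'): 15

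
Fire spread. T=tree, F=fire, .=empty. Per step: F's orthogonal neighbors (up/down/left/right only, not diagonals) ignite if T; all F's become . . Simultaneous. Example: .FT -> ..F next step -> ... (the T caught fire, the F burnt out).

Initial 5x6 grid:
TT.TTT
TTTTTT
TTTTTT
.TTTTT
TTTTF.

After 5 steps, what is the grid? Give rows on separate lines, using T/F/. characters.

Step 1: 2 trees catch fire, 1 burn out
  TT.TTT
  TTTTTT
  TTTTTT
  .TTTFT
  TTTF..
Step 2: 4 trees catch fire, 2 burn out
  TT.TTT
  TTTTTT
  TTTTFT
  .TTF.F
  TTF...
Step 3: 5 trees catch fire, 4 burn out
  TT.TTT
  TTTTFT
  TTTF.F
  .TF...
  TF....
Step 4: 6 trees catch fire, 5 burn out
  TT.TFT
  TTTF.F
  TTF...
  .F....
  F.....
Step 5: 4 trees catch fire, 6 burn out
  TT.F.F
  TTF...
  TF....
  ......
  ......

TT.F.F
TTF...
TF....
......
......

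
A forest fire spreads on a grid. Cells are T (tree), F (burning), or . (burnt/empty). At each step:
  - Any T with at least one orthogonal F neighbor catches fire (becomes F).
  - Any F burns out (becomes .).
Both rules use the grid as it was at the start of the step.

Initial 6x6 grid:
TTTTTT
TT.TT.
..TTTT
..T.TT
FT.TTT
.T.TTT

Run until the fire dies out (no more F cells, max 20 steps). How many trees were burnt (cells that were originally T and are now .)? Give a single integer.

Step 1: +1 fires, +1 burnt (F count now 1)
Step 2: +1 fires, +1 burnt (F count now 1)
Step 3: +0 fires, +1 burnt (F count now 0)
Fire out after step 3
Initially T: 25, now '.': 13
Total burnt (originally-T cells now '.'): 2

Answer: 2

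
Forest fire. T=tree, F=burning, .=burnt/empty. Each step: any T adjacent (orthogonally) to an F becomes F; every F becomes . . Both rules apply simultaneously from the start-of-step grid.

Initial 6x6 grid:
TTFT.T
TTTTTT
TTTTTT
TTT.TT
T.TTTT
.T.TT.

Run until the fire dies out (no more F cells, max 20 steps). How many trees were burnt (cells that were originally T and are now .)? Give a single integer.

Step 1: +3 fires, +1 burnt (F count now 3)
Step 2: +4 fires, +3 burnt (F count now 4)
Step 3: +5 fires, +4 burnt (F count now 5)
Step 4: +5 fires, +5 burnt (F count now 5)
Step 5: +5 fires, +5 burnt (F count now 5)
Step 6: +4 fires, +5 burnt (F count now 4)
Step 7: +2 fires, +4 burnt (F count now 2)
Step 8: +0 fires, +2 burnt (F count now 0)
Fire out after step 8
Initially T: 29, now '.': 35
Total burnt (originally-T cells now '.'): 28

Answer: 28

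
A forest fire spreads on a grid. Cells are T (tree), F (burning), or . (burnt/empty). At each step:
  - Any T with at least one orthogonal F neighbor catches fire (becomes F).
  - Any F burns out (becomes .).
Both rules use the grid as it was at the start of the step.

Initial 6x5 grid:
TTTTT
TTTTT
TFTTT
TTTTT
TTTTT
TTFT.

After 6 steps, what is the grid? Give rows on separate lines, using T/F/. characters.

Step 1: 7 trees catch fire, 2 burn out
  TTTTT
  TFTTT
  F.FTT
  TFTTT
  TTFTT
  TF.F.
Step 2: 9 trees catch fire, 7 burn out
  TFTTT
  F.FTT
  ...FT
  F.FTT
  TF.FT
  F....
Step 3: 7 trees catch fire, 9 burn out
  F.FTT
  ...FT
  ....F
  ...FT
  F...F
  .....
Step 4: 3 trees catch fire, 7 burn out
  ...FT
  ....F
  .....
  ....F
  .....
  .....
Step 5: 1 trees catch fire, 3 burn out
  ....F
  .....
  .....
  .....
  .....
  .....
Step 6: 0 trees catch fire, 1 burn out
  .....
  .....
  .....
  .....
  .....
  .....

.....
.....
.....
.....
.....
.....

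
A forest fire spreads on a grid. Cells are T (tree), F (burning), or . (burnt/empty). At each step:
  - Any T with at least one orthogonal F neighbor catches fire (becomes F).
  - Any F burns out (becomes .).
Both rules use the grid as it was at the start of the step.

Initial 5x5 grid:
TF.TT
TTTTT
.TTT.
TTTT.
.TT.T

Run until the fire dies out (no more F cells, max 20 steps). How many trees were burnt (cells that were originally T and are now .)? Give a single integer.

Answer: 17

Derivation:
Step 1: +2 fires, +1 burnt (F count now 2)
Step 2: +3 fires, +2 burnt (F count now 3)
Step 3: +3 fires, +3 burnt (F count now 3)
Step 4: +6 fires, +3 burnt (F count now 6)
Step 5: +3 fires, +6 burnt (F count now 3)
Step 6: +0 fires, +3 burnt (F count now 0)
Fire out after step 6
Initially T: 18, now '.': 24
Total burnt (originally-T cells now '.'): 17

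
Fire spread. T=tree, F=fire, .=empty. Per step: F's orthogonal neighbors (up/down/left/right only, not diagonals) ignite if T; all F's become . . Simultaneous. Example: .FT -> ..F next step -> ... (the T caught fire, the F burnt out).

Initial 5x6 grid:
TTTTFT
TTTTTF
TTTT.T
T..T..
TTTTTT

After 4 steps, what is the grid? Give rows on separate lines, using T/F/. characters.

Step 1: 4 trees catch fire, 2 burn out
  TTTF.F
  TTTTF.
  TTTT.F
  T..T..
  TTTTTT
Step 2: 2 trees catch fire, 4 burn out
  TTF...
  TTTF..
  TTTT..
  T..T..
  TTTTTT
Step 3: 3 trees catch fire, 2 burn out
  TF....
  TTF...
  TTTF..
  T..T..
  TTTTTT
Step 4: 4 trees catch fire, 3 burn out
  F.....
  TF....
  TTF...
  T..F..
  TTTTTT

F.....
TF....
TTF...
T..F..
TTTTTT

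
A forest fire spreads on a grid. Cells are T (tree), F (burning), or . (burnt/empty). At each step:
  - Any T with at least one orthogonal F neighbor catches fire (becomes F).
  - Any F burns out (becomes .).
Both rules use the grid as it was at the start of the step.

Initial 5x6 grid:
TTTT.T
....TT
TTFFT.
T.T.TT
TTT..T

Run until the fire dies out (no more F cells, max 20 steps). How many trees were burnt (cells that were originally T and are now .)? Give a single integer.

Answer: 14

Derivation:
Step 1: +3 fires, +2 burnt (F count now 3)
Step 2: +4 fires, +3 burnt (F count now 4)
Step 3: +4 fires, +4 burnt (F count now 4)
Step 4: +3 fires, +4 burnt (F count now 3)
Step 5: +0 fires, +3 burnt (F count now 0)
Fire out after step 5
Initially T: 18, now '.': 26
Total burnt (originally-T cells now '.'): 14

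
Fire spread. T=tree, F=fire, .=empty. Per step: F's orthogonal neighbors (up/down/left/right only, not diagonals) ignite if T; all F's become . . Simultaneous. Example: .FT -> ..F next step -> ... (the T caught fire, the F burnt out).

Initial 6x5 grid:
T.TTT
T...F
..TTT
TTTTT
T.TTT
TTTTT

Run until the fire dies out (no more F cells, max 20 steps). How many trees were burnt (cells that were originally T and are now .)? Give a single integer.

Step 1: +2 fires, +1 burnt (F count now 2)
Step 2: +3 fires, +2 burnt (F count now 3)
Step 3: +4 fires, +3 burnt (F count now 4)
Step 4: +3 fires, +4 burnt (F count now 3)
Step 5: +3 fires, +3 burnt (F count now 3)
Step 6: +2 fires, +3 burnt (F count now 2)
Step 7: +2 fires, +2 burnt (F count now 2)
Step 8: +1 fires, +2 burnt (F count now 1)
Step 9: +0 fires, +1 burnt (F count now 0)
Fire out after step 9
Initially T: 22, now '.': 28
Total burnt (originally-T cells now '.'): 20

Answer: 20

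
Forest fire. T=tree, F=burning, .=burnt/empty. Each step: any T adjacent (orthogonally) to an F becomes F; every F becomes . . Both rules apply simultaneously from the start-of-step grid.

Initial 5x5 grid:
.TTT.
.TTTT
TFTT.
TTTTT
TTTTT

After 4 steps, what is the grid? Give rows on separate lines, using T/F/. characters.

Step 1: 4 trees catch fire, 1 burn out
  .TTT.
  .FTTT
  F.FT.
  TFTTT
  TTTTT
Step 2: 6 trees catch fire, 4 burn out
  .FTT.
  ..FTT
  ...F.
  F.FTT
  TFTTT
Step 3: 5 trees catch fire, 6 burn out
  ..FT.
  ...FT
  .....
  ...FT
  F.FTT
Step 4: 4 trees catch fire, 5 burn out
  ...F.
  ....F
  .....
  ....F
  ...FT

...F.
....F
.....
....F
...FT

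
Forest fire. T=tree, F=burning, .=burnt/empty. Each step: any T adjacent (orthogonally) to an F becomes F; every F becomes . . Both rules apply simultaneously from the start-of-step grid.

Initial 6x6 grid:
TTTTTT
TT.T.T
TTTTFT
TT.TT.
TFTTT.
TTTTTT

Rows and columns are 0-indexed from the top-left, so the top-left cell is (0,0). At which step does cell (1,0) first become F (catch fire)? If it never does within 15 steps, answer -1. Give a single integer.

Step 1: cell (1,0)='T' (+7 fires, +2 burnt)
Step 2: cell (1,0)='T' (+10 fires, +7 burnt)
Step 3: cell (1,0)='T' (+6 fires, +10 burnt)
Step 4: cell (1,0)='F' (+5 fires, +6 burnt)
  -> target ignites at step 4
Step 5: cell (1,0)='.' (+1 fires, +5 burnt)
Step 6: cell (1,0)='.' (+0 fires, +1 burnt)
  fire out at step 6

4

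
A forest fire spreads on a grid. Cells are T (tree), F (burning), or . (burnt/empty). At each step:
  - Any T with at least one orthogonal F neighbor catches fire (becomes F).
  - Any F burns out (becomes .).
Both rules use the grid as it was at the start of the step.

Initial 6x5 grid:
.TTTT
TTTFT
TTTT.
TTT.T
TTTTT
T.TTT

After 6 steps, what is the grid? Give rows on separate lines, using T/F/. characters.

Step 1: 4 trees catch fire, 1 burn out
  .TTFT
  TTF.F
  TTTF.
  TTT.T
  TTTTT
  T.TTT
Step 2: 4 trees catch fire, 4 burn out
  .TF.F
  TF...
  TTF..
  TTT.T
  TTTTT
  T.TTT
Step 3: 4 trees catch fire, 4 burn out
  .F...
  F....
  TF...
  TTF.T
  TTTTT
  T.TTT
Step 4: 3 trees catch fire, 4 burn out
  .....
  .....
  F....
  TF..T
  TTFTT
  T.TTT
Step 5: 4 trees catch fire, 3 burn out
  .....
  .....
  .....
  F...T
  TF.FT
  T.FTT
Step 6: 3 trees catch fire, 4 burn out
  .....
  .....
  .....
  ....T
  F...F
  T..FT

.....
.....
.....
....T
F...F
T..FT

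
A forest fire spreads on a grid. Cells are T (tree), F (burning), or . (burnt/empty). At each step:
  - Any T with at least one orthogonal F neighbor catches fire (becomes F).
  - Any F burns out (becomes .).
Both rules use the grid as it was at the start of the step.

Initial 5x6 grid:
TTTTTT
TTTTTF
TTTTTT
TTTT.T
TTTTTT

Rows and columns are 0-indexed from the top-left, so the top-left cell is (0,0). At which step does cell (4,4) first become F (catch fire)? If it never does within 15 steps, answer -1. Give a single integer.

Step 1: cell (4,4)='T' (+3 fires, +1 burnt)
Step 2: cell (4,4)='T' (+4 fires, +3 burnt)
Step 3: cell (4,4)='T' (+4 fires, +4 burnt)
Step 4: cell (4,4)='F' (+5 fires, +4 burnt)
  -> target ignites at step 4
Step 5: cell (4,4)='.' (+5 fires, +5 burnt)
Step 6: cell (4,4)='.' (+4 fires, +5 burnt)
Step 7: cell (4,4)='.' (+2 fires, +4 burnt)
Step 8: cell (4,4)='.' (+1 fires, +2 burnt)
Step 9: cell (4,4)='.' (+0 fires, +1 burnt)
  fire out at step 9

4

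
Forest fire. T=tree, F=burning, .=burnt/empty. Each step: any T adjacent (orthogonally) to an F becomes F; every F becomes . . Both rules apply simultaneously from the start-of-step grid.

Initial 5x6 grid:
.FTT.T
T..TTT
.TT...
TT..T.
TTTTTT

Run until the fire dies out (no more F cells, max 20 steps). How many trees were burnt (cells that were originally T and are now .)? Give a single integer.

Answer: 6

Derivation:
Step 1: +1 fires, +1 burnt (F count now 1)
Step 2: +1 fires, +1 burnt (F count now 1)
Step 3: +1 fires, +1 burnt (F count now 1)
Step 4: +1 fires, +1 burnt (F count now 1)
Step 5: +1 fires, +1 burnt (F count now 1)
Step 6: +1 fires, +1 burnt (F count now 1)
Step 7: +0 fires, +1 burnt (F count now 0)
Fire out after step 7
Initially T: 18, now '.': 18
Total burnt (originally-T cells now '.'): 6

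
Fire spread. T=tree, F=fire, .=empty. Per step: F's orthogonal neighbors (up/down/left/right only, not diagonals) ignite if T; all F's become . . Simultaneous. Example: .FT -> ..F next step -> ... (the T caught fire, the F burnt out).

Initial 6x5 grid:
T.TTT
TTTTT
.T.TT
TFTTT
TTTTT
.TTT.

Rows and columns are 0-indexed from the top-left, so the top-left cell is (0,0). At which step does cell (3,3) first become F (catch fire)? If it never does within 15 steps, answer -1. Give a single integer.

Step 1: cell (3,3)='T' (+4 fires, +1 burnt)
Step 2: cell (3,3)='F' (+5 fires, +4 burnt)
  -> target ignites at step 2
Step 3: cell (3,3)='.' (+6 fires, +5 burnt)
Step 4: cell (3,3)='.' (+6 fires, +6 burnt)
Step 5: cell (3,3)='.' (+2 fires, +6 burnt)
Step 6: cell (3,3)='.' (+1 fires, +2 burnt)
Step 7: cell (3,3)='.' (+0 fires, +1 burnt)
  fire out at step 7

2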